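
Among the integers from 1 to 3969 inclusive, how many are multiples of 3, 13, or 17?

1671

floor(3969/3) + floor(3969/13) + floor(3969/17) − floor(3969/39) − floor(3969/51) − floor(3969/221) + floor(3969/663) = 1323 + 305 + 233 − 101 − 77 − 17 + 5 = 1671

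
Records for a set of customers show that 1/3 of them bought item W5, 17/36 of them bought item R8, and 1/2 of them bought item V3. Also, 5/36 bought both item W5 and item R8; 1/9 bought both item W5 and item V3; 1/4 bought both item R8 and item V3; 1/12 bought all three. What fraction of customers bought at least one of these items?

By inclusion–exclusion:
P(≥1) = 1/3 + 17/36 + 1/2 − 5/36 − 1/9 − 1/4 + 1/12 = 8/9

8/9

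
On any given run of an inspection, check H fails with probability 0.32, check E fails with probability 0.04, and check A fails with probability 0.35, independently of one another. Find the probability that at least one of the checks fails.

P(none) = (1 − 0.32) × (1 − 0.04) × (1 − 0.35) = 0.68 × 0.96 × 0.65 = 0.42432
P(at least one) = 1 − 0.42432 = 0.57568

0.57568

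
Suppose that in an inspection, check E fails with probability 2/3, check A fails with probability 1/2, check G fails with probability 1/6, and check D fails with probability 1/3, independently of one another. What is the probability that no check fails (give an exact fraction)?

Since the events are independent, P(none) is the product of the individual non-occurrence probabilities.
P(none) = (1 − 2/3) × (1 − 1/2) × (1 − 1/6) × (1 − 1/3) = 1/3 × 1/2 × 5/6 × 2/3 = 5/54

5/54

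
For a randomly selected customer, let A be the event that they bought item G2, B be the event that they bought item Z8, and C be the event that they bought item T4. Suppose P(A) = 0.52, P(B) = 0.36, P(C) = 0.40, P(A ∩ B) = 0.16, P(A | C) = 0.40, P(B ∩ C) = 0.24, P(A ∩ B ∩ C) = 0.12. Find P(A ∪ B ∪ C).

P(A ∩ C) = P(C)·P(A|C) = 0.40 × 0.40 = 0.16
P(A ∪ B ∪ C) = 0.52 + 0.36 + 0.40 − 0.16 − 0.16 − 0.24 + 0.12 = 0.84

0.84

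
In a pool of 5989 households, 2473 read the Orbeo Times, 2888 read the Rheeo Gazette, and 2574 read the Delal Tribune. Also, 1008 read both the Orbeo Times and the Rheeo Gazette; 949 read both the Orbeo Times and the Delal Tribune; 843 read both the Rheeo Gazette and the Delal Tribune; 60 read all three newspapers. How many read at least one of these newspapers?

5195

|union| = 2473 + 2888 + 2574 − 1008 − 949 − 843 + 60 = 5195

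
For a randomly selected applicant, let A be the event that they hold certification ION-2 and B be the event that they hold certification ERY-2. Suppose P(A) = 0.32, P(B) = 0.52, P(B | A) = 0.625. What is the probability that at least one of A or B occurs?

0.64

P(A ∩ B) = P(A)·P(B|A) = 0.32 × 0.625 = 0.20
By inclusion-exclusion,
P(A ∪ B) = 0.32 + 0.52 − 0.20 = 0.64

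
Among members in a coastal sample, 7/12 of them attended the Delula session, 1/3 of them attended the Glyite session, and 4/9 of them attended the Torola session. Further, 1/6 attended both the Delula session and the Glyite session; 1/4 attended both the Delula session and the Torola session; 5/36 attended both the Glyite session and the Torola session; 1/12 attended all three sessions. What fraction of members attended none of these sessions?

Apply inclusion-exclusion:
P(at least one) = 7/12 + 1/3 + 4/9 − 1/6 − 1/4 − 5/36 + 1/12 = 8/9
P(none) = 1 − 8/9 = 1/9

1/9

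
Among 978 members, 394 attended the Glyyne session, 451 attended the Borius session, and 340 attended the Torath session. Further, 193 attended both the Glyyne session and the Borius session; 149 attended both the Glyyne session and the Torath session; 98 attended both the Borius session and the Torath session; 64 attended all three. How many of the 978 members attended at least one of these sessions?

809

Apply inclusion-exclusion:
|union| = 394 + 451 + 340 − 193 − 149 − 98 + 64 = 809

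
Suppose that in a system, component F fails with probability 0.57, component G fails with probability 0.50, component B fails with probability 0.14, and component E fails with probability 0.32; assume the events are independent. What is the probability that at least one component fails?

0.874268

Since the events are independent, P(none) is the product of the individual non-occurrence probabilities.
P(none) = (1 − 0.57) × (1 − 0.50) × (1 − 0.14) × (1 − 0.32) = 0.43 × 0.50 × 0.86 × 0.68 = 0.125732
P(at least one) = 1 − 0.125732 = 0.874268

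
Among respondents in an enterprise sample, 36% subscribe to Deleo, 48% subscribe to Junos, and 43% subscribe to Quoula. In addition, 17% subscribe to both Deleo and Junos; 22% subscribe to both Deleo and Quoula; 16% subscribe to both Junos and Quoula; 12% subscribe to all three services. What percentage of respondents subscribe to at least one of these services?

84%

Using inclusion–exclusion:
P(≥1) = 36 + 48 + 43 − 17 − 22 − 16 + 12 = 84%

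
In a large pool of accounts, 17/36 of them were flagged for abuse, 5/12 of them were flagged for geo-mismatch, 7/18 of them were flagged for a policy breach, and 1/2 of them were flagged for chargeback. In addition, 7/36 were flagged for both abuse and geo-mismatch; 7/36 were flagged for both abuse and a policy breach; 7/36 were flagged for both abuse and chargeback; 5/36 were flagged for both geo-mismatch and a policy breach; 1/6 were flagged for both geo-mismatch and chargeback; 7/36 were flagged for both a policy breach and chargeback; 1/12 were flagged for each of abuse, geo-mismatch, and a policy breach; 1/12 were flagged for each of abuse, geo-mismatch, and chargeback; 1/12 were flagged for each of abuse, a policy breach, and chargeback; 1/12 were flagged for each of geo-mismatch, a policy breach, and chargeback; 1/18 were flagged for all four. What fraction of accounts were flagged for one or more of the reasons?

35/36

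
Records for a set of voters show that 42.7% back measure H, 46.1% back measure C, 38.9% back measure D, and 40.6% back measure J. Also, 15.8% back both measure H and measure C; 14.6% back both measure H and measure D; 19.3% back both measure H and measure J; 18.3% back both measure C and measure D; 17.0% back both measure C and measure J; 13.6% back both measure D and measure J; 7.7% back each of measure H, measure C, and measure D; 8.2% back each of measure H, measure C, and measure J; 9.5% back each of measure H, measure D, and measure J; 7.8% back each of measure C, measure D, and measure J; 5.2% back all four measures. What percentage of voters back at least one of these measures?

97.7%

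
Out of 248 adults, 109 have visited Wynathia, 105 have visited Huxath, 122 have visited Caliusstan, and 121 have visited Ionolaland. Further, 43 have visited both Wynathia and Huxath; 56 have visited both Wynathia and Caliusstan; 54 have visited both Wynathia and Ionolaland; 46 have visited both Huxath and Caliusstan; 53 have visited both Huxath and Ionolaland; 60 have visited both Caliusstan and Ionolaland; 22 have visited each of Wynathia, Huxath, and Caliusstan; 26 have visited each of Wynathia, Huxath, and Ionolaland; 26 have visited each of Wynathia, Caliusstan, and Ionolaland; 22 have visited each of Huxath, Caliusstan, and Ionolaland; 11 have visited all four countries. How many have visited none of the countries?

By inclusion–exclusion:
|at least one| = 109 + 105 + 122 + 121 − 43 − 56 − 54 − 46 − 53 − 60 + 22 + 26 + 26 + 22 − 11 = 230
None: 248 − 230 = 18

18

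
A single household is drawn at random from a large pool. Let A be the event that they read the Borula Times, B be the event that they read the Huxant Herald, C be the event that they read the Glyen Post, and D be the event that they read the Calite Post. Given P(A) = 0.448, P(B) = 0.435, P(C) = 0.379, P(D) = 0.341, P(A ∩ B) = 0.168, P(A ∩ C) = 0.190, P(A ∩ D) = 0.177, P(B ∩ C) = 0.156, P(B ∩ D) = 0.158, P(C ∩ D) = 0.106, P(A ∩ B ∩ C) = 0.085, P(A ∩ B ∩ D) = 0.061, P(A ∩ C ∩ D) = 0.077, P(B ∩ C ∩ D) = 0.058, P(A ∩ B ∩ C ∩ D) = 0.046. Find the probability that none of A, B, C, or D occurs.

0.117

Apply inclusion-exclusion:
P(A ∪ B ∪ C ∪ D) = 0.448 + 0.435 + 0.379 + 0.341 − 0.168 − 0.190 − 0.177 − 0.156 − 0.158 − 0.106 + 0.085 + 0.061 + 0.077 + 0.058 − 0.046 = 0.883
P(none) = 1 − 0.883 = 0.117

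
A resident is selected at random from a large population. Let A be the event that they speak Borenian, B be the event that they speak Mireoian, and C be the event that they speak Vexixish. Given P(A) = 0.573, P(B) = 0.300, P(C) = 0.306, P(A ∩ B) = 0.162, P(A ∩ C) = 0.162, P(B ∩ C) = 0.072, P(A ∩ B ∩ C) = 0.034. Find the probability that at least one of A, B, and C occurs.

0.817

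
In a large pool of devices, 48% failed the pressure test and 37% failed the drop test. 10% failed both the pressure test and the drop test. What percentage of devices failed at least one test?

P(≥1) = 48 + 37 − 10 = 75%

75%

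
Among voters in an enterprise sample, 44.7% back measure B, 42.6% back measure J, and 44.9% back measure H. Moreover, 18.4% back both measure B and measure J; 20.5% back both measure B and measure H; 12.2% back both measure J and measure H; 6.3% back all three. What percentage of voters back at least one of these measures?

87.4%

By inclusion-exclusion,
P(≥1) = 44.7 + 42.6 + 44.9 − 18.4 − 20.5 − 12.2 + 6.3 = 87.4%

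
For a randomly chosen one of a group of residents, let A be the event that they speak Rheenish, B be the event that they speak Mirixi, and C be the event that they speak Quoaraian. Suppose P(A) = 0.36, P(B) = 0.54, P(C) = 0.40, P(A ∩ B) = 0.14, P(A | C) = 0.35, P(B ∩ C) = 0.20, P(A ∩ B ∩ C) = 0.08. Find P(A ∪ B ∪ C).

P(A ∩ C) = P(C)·P(A|C) = 0.40 × 0.35 = 0.14
P(A ∪ B ∪ C) = 0.36 + 0.54 + 0.40 − 0.14 − 0.14 − 0.20 + 0.08 = 0.90

0.90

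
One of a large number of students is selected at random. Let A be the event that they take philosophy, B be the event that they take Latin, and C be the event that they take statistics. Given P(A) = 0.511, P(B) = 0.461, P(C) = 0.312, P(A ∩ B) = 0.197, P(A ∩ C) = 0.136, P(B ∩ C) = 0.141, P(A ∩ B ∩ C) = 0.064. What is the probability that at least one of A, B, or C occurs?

P(A ∪ B ∪ C) = 0.511 + 0.461 + 0.312 − 0.197 − 0.136 − 0.141 + 0.064 = 0.874

0.874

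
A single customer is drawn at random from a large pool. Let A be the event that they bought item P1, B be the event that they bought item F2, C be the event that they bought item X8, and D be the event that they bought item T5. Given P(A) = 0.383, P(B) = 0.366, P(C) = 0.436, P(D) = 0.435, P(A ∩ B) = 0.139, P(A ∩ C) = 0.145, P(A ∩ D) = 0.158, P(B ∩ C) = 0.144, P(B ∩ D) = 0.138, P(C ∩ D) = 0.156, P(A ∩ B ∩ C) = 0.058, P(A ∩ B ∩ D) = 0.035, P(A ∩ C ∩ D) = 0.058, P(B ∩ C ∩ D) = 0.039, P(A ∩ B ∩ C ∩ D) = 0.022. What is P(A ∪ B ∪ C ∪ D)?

P(A ∪ B ∪ C ∪ D) = 0.383 + 0.366 + 0.436 + 0.435 − 0.139 − 0.145 − 0.158 − 0.144 − 0.138 − 0.156 + 0.058 + 0.035 + 0.058 + 0.039 − 0.022 = 0.908

0.908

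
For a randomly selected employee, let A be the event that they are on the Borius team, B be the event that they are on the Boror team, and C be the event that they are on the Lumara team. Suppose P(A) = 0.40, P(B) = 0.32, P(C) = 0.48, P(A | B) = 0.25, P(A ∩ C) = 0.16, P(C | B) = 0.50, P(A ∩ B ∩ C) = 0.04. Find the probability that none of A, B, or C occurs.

P(A ∩ B) = P(B)·P(A|B) = 0.32 × 0.25 = 0.08
P(B ∩ C) = P(B)·P(C|B) = 0.32 × 0.50 = 0.16
Apply inclusion-exclusion:
P(A ∪ B ∪ C) = 0.40 + 0.32 + 0.48 − 0.08 − 0.16 − 0.16 + 0.04 = 0.84
P(none) = 1 − 0.84 = 0.16

0.16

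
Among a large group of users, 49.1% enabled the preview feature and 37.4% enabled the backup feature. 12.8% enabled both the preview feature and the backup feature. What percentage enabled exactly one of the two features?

60.9%

Using the inclusion–exclusion count for exactly one event:
P(exactly one) = 49.1 + 37.4 − 2·12.8 = 60.9%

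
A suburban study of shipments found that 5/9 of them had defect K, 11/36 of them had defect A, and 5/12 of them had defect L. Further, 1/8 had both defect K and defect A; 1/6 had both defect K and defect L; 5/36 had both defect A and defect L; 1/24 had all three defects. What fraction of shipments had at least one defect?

8/9

By inclusion-exclusion,
P(at least one) = 5/9 + 11/36 + 5/12 − 1/8 − 1/6 − 5/36 + 1/24 = 8/9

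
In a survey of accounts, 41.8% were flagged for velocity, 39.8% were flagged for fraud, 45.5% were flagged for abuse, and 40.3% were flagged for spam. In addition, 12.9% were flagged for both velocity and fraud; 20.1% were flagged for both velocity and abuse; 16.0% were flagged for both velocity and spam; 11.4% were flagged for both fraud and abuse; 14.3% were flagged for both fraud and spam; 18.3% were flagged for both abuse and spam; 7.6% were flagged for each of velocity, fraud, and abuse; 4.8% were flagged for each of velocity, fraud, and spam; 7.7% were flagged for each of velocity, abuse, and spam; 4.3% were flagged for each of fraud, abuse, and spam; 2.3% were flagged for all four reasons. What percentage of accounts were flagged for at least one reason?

96.5%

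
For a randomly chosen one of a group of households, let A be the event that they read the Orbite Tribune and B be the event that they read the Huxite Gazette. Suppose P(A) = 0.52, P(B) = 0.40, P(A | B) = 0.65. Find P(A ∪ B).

0.66

P(A ∩ B) = P(B)·P(A|B) = 0.40 × 0.65 = 0.26
By inclusion-exclusion,
P(A ∪ B) = 0.52 + 0.40 − 0.26 = 0.66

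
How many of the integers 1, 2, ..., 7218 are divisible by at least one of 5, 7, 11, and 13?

1443 + 1031 + 656 + 555 − 206 − 131 − 111 − 93 − 79 − 50 + 18 + 15 + 10 + 7 − 1 = 3064

3064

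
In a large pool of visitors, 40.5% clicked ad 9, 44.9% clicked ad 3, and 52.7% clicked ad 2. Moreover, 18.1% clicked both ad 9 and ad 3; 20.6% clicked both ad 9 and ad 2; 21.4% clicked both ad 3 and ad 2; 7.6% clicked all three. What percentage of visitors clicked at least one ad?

Apply inclusion-exclusion:
P(union) = 40.5 + 44.9 + 52.7 − 18.1 − 20.6 − 21.4 + 7.6 = 85.6%

85.6%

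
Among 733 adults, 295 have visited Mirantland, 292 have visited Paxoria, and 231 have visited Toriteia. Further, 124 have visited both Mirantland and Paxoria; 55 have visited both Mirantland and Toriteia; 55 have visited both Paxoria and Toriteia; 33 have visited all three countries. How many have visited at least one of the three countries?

617

|union| = 295 + 292 + 231 − 124 − 55 − 55 + 33 = 617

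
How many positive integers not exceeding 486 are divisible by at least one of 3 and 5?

227

Apply inclusion-exclusion:
⌊486/3⌋ + ⌊486/5⌋ − ⌊486/15⌋ = 162 + 97 − 32 = 227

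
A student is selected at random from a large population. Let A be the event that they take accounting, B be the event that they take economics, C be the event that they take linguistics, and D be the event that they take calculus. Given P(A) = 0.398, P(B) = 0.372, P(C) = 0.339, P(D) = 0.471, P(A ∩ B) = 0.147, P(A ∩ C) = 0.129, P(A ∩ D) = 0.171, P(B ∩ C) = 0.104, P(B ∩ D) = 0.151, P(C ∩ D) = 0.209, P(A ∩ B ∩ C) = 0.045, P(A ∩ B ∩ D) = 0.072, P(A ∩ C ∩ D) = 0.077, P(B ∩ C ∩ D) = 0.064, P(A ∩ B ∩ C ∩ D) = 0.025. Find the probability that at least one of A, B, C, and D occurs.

0.902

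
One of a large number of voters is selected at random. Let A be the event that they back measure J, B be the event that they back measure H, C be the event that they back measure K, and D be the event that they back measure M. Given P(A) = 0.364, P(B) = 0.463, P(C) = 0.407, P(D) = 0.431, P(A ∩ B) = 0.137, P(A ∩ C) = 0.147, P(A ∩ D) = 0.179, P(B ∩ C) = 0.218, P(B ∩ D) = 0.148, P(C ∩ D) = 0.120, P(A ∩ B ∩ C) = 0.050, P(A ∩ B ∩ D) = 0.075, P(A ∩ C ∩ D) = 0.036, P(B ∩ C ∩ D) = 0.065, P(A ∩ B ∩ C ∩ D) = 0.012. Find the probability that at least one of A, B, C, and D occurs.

By inclusion-exclusion,
P(A ∪ B ∪ C ∪ D) = 0.364 + 0.463 + 0.407 + 0.431 − 0.137 − 0.147 − 0.179 − 0.218 − 0.148 − 0.120 + 0.050 + 0.075 + 0.036 + 0.065 − 0.012 = 0.930

0.930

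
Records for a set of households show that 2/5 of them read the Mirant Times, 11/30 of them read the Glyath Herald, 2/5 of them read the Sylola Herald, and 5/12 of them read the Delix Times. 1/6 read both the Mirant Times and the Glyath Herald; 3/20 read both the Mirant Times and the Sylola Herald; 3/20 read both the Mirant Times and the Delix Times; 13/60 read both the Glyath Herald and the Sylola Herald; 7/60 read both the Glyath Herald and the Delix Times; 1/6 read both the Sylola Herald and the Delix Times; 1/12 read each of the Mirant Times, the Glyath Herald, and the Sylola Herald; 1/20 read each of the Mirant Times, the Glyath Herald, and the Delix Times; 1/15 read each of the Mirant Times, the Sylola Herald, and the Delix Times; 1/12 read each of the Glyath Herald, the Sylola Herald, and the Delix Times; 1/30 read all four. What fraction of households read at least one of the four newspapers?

Using inclusion–exclusion:
P(≥1) = 2/5 + 11/30 + 2/5 + 5/12 − 1/6 − 3/20 − 3/20 − 13/60 − 7/60 − 1/6 + 1/12 + 1/20 + 1/15 + 1/12 − 1/30 = 13/15

13/15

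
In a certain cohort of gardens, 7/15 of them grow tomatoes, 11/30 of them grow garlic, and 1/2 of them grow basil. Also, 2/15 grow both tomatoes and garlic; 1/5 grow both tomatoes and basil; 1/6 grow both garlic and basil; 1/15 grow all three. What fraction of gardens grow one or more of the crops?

9/10

Using inclusion–exclusion:
P(union) = 7/15 + 11/30 + 1/2 − 2/15 − 1/5 − 1/6 + 1/15 = 9/10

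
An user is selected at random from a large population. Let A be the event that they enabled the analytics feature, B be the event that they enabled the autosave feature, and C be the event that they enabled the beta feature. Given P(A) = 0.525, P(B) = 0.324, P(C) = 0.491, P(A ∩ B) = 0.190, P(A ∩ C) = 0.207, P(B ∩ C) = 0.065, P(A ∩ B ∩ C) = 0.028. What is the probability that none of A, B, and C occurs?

0.094

Using inclusion–exclusion:
P(A ∪ B ∪ C) = 0.525 + 0.324 + 0.491 − 0.190 − 0.207 − 0.065 + 0.028 = 0.906
P(none) = 1 − 0.906 = 0.094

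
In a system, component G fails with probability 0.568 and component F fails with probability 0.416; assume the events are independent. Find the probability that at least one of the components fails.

0.747712

Since the events are independent, P(none) is the product of the individual non-occurrence probabilities.
P(none) = (1 − 0.568) × (1 − 0.416) = 0.432 × 0.584 = 0.252288
P(at least one) = 1 − 0.252288 = 0.747712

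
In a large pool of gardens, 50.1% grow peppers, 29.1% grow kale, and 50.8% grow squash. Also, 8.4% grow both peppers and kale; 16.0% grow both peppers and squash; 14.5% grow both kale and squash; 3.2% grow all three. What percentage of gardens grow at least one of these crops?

94.3%

Inclusion–exclusion gives
P(at least one) = 50.1 + 29.1 + 50.8 − 8.4 − 16.0 − 14.5 + 3.2 = 94.3%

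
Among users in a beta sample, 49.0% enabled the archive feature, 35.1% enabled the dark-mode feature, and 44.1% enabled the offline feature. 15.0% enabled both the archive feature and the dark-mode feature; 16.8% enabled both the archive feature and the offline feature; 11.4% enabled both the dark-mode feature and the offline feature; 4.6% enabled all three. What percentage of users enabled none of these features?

10.4%

P(≥1) = 49.0 + 35.1 + 44.1 − 15.0 − 16.8 − 11.4 + 4.6 = 89.6%
P(none) = 100% − 89.6% = 10.4%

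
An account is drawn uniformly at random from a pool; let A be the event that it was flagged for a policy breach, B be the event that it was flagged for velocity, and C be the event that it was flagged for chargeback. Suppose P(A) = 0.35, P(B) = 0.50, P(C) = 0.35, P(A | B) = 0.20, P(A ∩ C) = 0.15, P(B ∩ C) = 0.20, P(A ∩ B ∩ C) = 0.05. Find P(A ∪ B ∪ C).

P(A ∩ B) = P(B)·P(A|B) = 0.50 × 0.20 = 0.10
Apply inclusion-exclusion:
P(A ∪ B ∪ C) = 0.35 + 0.50 + 0.35 − 0.10 − 0.15 − 0.20 + 0.05 = 0.80

0.80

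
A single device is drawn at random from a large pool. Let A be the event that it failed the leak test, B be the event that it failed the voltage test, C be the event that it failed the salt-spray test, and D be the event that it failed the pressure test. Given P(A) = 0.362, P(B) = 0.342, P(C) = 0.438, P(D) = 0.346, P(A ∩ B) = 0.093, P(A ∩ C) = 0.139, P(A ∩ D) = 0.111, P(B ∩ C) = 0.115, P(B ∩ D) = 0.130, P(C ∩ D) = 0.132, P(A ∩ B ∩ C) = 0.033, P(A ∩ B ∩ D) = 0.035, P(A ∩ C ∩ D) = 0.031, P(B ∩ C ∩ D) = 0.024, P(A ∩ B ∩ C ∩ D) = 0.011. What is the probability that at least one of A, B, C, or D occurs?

P(A ∪ B ∪ C ∪ D) = 0.362 + 0.342 + 0.438 + 0.346 − 0.093 − 0.139 − 0.111 − 0.115 − 0.130 − 0.132 + 0.033 + 0.035 + 0.031 + 0.024 − 0.011 = 0.880

0.880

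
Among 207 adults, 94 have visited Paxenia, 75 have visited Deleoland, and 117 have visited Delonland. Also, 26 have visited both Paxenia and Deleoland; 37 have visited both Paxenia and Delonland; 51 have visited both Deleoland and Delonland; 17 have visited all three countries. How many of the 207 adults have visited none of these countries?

18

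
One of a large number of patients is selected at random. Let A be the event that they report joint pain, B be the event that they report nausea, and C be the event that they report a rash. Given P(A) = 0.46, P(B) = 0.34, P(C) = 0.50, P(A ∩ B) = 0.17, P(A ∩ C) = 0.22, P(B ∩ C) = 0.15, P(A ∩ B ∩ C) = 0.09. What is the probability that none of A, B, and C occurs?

0.15

P(A ∪ B ∪ C) = 0.46 + 0.34 + 0.50 − 0.17 − 0.22 − 0.15 + 0.09 = 0.85
P(none) = 1 − 0.85 = 0.15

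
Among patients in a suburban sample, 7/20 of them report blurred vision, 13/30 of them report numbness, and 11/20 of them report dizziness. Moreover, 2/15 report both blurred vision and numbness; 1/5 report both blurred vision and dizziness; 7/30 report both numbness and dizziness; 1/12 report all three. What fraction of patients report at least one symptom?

P(at least one) = 7/20 + 13/30 + 11/20 − 2/15 − 1/5 − 7/30 + 1/12 = 17/20

17/20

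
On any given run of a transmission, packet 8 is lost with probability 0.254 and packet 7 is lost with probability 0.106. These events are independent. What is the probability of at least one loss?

Independence gives P(none) = ∏(1 − pᵢ).
P(none) = (1 − 0.254) × (1 − 0.106) = 0.746 × 0.894 = 0.666924
P(at least one) = 1 − 0.666924 = 0.333076

0.333076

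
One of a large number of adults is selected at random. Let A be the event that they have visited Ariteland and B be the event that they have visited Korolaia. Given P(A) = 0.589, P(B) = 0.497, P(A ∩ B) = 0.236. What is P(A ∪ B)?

0.850

P(A ∪ B) = 0.589 + 0.497 − 0.236 = 0.850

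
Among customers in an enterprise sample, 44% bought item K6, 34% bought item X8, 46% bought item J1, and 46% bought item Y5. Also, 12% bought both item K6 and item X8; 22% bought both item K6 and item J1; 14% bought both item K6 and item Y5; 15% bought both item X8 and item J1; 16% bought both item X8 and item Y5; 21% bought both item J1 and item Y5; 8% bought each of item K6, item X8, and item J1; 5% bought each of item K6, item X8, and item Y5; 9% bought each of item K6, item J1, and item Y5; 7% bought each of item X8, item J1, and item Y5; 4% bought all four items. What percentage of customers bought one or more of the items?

By inclusion-exclusion,
P(≥1) = 44 + 34 + 46 + 46 − 12 − 22 − 14 − 15 − 16 − 21 + 8 + 5 + 9 + 7 − 4 = 95%

95%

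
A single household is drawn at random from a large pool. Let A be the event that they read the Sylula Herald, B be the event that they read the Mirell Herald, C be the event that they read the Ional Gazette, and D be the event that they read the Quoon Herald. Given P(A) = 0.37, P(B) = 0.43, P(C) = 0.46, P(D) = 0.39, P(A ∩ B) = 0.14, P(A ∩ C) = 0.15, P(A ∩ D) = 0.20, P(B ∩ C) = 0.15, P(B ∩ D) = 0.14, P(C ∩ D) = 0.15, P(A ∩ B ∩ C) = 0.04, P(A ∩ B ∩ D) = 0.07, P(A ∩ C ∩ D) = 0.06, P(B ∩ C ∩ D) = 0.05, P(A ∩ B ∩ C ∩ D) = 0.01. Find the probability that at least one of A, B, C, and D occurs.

0.93

P(A ∪ B ∪ C ∪ D) = 0.37 + 0.43 + 0.46 + 0.39 − 0.14 − 0.15 − 0.20 − 0.15 − 0.14 − 0.15 + 0.04 + 0.07 + 0.06 + 0.05 − 0.01 = 0.93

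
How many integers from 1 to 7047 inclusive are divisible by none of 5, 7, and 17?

4549

Inclusion–exclusion gives
⌊7047/5⌋ + ⌊7047/7⌋ + ⌊7047/17⌋ − ⌊7047/35⌋ − ⌊7047/85⌋ − ⌊7047/119⌋ + ⌊7047/595⌋ = 1409 + 1006 + 414 − 201 − 82 − 59 + 11 = 2498
7047 − 2498 = 4549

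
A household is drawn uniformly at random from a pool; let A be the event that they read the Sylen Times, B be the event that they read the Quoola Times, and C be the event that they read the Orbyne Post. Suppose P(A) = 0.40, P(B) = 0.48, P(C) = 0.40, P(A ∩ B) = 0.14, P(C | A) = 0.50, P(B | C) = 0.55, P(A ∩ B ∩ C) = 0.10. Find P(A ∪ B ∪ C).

P(A ∩ C) = P(A)·P(C|A) = 0.40 × 0.50 = 0.20
P(B ∩ C) = P(C)·P(B|C) = 0.40 × 0.55 = 0.22
By inclusion–exclusion:
P(A ∪ B ∪ C) = 0.40 + 0.48 + 0.40 − 0.14 − 0.20 − 0.22 + 0.10 = 0.82

0.82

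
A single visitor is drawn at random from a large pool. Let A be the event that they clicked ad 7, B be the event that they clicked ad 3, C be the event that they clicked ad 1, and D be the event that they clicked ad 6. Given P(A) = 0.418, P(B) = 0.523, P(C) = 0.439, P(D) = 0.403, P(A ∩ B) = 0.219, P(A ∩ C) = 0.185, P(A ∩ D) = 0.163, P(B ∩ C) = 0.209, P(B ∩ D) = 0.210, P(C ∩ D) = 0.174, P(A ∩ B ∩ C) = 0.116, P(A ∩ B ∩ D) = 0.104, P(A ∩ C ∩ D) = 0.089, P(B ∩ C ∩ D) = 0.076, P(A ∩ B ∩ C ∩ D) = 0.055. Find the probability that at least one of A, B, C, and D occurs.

P(A ∪ B ∪ C ∪ D) = 0.418 + 0.523 + 0.439 + 0.403 − 0.219 − 0.185 − 0.163 − 0.209 − 0.210 − 0.174 + 0.116 + 0.104 + 0.089 + 0.076 − 0.055 = 0.953

0.953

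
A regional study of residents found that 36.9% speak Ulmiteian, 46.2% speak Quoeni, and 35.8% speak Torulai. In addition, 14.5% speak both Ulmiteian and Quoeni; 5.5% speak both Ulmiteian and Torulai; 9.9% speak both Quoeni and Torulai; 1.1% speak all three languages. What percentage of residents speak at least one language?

P(at least one) = 36.9 + 46.2 + 35.8 − 14.5 − 5.5 − 9.9 + 1.1 = 90.1%

90.1%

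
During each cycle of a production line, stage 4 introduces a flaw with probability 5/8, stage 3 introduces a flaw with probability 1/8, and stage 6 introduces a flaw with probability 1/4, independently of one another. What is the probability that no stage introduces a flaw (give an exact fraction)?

63/256

P(none) = (1 − 5/8) × (1 − 1/8) × (1 − 1/4) = 3/8 × 7/8 × 3/4 = 63/256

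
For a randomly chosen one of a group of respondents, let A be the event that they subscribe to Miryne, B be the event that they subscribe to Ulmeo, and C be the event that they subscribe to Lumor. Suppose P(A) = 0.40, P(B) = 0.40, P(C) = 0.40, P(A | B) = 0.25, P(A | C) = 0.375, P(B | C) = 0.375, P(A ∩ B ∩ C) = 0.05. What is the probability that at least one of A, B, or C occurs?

0.85

P(A ∩ B) = P(B)·P(A|B) = 0.40 × 0.25 = 0.10
P(A ∩ C) = P(C)·P(A|C) = 0.40 × 0.375 = 0.15
P(B ∩ C) = P(C)·P(B|C) = 0.40 × 0.375 = 0.15
Inclusion–exclusion gives
P(A ∪ B ∪ C) = 0.40 + 0.40 + 0.40 − 0.10 − 0.15 − 0.15 + 0.05 = 0.85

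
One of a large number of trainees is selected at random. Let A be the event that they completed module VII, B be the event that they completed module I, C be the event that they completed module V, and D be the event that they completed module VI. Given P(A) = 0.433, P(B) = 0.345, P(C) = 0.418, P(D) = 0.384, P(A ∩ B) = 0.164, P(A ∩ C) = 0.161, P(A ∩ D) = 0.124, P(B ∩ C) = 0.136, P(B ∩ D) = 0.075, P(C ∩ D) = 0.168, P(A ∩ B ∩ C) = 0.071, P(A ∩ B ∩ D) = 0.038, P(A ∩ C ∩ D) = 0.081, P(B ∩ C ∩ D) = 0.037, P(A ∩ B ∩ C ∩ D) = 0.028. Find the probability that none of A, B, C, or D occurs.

0.049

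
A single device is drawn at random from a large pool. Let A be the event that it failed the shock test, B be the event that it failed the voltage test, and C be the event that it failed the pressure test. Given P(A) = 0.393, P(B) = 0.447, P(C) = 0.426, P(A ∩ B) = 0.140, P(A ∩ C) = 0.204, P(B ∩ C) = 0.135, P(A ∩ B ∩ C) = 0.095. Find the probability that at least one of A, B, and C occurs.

Using inclusion–exclusion:
P(A ∪ B ∪ C) = 0.393 + 0.447 + 0.426 − 0.140 − 0.204 − 0.135 + 0.095 = 0.882

0.882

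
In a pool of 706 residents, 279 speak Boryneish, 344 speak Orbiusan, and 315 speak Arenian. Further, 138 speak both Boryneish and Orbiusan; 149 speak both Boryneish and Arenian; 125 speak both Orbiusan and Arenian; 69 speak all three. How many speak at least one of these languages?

595

Using inclusion–exclusion:
|at least one| = 279 + 344 + 315 − 138 − 149 − 125 + 69 = 595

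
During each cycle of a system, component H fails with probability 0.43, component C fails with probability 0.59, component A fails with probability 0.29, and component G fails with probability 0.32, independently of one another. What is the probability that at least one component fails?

0.88716964

Independence gives P(none) = ∏(1 − pᵢ).
P(none) = (1 − 0.43) × (1 − 0.59) × (1 − 0.29) × (1 − 0.32) = 0.57 × 0.41 × 0.71 × 0.68 = 0.11283036
P(at least one) = 1 − 0.11283036 = 0.88716964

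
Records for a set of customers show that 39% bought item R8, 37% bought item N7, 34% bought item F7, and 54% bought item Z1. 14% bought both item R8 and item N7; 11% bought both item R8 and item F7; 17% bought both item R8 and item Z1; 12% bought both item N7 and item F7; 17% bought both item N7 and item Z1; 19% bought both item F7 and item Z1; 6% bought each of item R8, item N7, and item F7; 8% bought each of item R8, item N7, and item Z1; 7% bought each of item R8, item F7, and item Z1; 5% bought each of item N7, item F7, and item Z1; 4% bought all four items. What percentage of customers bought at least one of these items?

96%

By inclusion–exclusion:
P(at least one) = 39 + 37 + 34 + 54 − 14 − 11 − 17 − 12 − 17 − 19 + 6 + 8 + 7 + 5 − 4 = 96%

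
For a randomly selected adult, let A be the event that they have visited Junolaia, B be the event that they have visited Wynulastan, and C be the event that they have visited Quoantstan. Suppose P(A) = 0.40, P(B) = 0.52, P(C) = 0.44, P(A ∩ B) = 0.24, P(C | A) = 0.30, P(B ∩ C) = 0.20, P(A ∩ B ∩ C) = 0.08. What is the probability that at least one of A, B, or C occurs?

P(A ∩ C) = P(A)·P(C|A) = 0.40 × 0.30 = 0.12
P(A ∪ B ∪ C) = 0.40 + 0.52 + 0.44 − 0.24 − 0.12 − 0.20 + 0.08 = 0.88

0.88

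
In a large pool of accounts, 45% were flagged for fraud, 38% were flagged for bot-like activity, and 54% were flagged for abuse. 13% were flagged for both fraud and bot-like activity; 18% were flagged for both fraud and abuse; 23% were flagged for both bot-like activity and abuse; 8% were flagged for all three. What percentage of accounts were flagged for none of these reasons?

9%

P(≥1) = 45 + 38 + 54 − 13 − 18 − 23 + 8 = 91%
P(none) = 100% − 91% = 9%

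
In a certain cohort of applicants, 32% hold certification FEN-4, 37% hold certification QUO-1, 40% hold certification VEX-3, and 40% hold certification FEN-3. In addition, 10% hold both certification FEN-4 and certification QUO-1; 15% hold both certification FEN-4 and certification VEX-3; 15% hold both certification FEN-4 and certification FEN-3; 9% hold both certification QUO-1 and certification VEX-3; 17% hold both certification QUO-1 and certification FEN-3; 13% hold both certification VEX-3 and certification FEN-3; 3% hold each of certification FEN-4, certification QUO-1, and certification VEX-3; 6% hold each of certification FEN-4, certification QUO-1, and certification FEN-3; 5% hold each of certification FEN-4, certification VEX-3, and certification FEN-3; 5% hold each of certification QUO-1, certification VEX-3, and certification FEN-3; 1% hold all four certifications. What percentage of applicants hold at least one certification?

88%

By inclusion–exclusion:
P(union) = 32 + 37 + 40 + 40 − 10 − 15 − 15 − 9 − 17 − 13 + 3 + 6 + 5 + 5 − 1 = 88%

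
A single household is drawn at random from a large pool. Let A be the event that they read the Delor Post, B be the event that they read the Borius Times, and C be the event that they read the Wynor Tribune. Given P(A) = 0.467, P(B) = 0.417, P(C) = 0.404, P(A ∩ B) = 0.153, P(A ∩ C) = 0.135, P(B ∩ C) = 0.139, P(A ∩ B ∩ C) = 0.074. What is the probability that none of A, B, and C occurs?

Apply inclusion-exclusion:
P(A ∪ B ∪ C) = 0.467 + 0.417 + 0.404 − 0.153 − 0.135 − 0.139 + 0.074 = 0.935
P(none) = 1 − 0.935 = 0.065

0.065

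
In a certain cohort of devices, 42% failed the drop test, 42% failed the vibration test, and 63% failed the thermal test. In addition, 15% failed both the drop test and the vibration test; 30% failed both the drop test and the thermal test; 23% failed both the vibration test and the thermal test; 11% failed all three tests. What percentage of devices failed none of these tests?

10%

Inclusion–exclusion gives
P(≥1) = 42 + 42 + 63 − 15 − 30 − 23 + 11 = 90%
P(none) = 100% − 90% = 10%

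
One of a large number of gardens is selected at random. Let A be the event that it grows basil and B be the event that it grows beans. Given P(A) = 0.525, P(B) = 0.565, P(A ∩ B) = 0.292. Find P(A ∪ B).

0.798

By inclusion–exclusion:
P(A ∪ B) = 0.525 + 0.565 − 0.292 = 0.798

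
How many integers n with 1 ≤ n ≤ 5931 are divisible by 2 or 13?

By inclusion-exclusion,
⌊5931/2⌋ + ⌊5931/13⌋ − ⌊5931/26⌋ = 2965 + 456 − 228 = 3193

3193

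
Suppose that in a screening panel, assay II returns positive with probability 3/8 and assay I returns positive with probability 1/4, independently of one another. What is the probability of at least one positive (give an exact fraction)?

P(none) = (1 − 3/8) × (1 − 1/4) = 5/8 × 3/4 = 15/32
P(at least one) = 1 − 15/32 = 17/32

17/32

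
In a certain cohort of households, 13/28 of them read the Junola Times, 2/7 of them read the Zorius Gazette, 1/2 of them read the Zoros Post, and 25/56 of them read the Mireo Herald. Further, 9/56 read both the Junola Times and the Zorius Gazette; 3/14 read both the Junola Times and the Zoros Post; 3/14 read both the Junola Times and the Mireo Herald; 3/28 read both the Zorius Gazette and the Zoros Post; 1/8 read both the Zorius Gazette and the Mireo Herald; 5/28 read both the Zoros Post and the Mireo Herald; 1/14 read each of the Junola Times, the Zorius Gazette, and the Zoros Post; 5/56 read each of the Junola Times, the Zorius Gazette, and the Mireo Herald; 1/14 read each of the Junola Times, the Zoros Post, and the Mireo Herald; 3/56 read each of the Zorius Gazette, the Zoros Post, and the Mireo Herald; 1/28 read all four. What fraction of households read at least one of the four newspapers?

By inclusion–exclusion:
P(at least one) = 13/28 + 2/7 + 1/2 + 25/56 − 9/56 − 3/14 − 3/14 − 3/28 − 1/8 − 5/28 + 1/14 + 5/56 + 1/14 + 3/56 − 1/28 = 53/56

53/56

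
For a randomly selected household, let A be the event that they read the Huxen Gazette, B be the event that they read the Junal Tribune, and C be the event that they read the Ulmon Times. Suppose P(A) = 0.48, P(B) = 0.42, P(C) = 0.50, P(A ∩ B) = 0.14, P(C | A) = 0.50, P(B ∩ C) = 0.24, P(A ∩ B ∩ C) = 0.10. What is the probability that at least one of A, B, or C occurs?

P(A ∩ C) = P(A)·P(C|A) = 0.48 × 0.50 = 0.24
P(A ∪ B ∪ C) = 0.48 + 0.42 + 0.50 − 0.14 − 0.24 − 0.24 + 0.10 = 0.88

0.88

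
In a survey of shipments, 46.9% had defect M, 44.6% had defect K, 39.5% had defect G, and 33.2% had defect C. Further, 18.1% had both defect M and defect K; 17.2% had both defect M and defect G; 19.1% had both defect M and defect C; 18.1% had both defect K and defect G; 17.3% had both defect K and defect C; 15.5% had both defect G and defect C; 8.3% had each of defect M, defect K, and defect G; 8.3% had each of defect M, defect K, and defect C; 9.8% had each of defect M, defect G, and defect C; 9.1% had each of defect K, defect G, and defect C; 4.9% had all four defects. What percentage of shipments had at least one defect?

P(at least one) = 46.9 + 44.6 + 39.5 + 33.2 − 18.1 − 17.2 − 19.1 − 18.1 − 17.3 − 15.5 + 8.3 + 8.3 + 9.8 + 9.1 − 4.9 = 89.5%

89.5%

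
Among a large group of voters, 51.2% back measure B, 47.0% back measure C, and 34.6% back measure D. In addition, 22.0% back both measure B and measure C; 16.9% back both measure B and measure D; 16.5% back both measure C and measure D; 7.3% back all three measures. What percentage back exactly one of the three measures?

By inclusion–exclusion (exactly-one form):
P(exactly one) = 51.2 + 47.0 + 34.6 − 2·22.0 − 2·16.9 − 2·16.5 + 3·7.3 = 43.9%

43.9%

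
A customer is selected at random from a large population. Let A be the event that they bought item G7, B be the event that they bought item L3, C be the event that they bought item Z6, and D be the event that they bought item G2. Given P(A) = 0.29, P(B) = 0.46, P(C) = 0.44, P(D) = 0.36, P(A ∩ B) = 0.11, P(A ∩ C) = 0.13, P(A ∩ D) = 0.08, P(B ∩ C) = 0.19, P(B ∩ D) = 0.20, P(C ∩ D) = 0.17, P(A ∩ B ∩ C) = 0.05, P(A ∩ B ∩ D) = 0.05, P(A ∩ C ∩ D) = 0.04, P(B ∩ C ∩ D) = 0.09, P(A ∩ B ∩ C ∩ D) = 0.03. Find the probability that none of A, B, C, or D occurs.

0.13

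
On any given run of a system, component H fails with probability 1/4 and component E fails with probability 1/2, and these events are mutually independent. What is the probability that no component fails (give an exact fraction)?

Since the events are independent, P(none) is the product of the individual non-occurrence probabilities.
P(none) = (1 − 1/4) × (1 − 1/2) = 3/4 × 1/2 = 3/8

3/8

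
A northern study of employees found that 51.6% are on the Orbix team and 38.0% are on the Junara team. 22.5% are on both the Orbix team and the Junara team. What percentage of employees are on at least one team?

67.1%

P(≥1) = 51.6 + 38.0 − 22.5 = 67.1%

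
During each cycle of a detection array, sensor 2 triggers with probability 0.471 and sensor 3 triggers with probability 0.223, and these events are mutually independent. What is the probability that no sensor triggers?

Independence gives P(none) = ∏(1 − pᵢ).
P(none) = (1 − 0.471) × (1 − 0.223) = 0.529 × 0.777 = 0.411033

0.411033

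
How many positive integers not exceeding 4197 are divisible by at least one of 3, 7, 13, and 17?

2113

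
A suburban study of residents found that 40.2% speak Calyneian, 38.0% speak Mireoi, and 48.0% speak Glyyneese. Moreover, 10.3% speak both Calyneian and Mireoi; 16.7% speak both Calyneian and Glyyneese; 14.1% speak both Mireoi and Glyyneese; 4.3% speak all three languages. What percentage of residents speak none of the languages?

P(union) = 40.2 + 38.0 + 48.0 − 10.3 − 16.7 − 14.1 + 4.3 = 89.4%
P(none) = 100% − 89.4% = 10.6%

10.6%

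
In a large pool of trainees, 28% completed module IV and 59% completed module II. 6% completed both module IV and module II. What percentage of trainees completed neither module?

19%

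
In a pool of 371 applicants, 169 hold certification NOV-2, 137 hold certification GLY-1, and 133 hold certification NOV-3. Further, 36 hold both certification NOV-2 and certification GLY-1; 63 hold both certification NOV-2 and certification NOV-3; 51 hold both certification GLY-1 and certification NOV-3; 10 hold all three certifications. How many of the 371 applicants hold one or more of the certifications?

299

N(≥1) = 169 + 137 + 133 − 36 − 63 − 51 + 10 = 299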